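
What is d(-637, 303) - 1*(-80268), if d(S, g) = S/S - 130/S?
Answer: 3933191/49 ≈ 80269.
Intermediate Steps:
d(S, g) = 1 - 130/S
d(-637, 303) - 1*(-80268) = (-130 - 637)/(-637) - 1*(-80268) = -1/637*(-767) + 80268 = 59/49 + 80268 = 3933191/49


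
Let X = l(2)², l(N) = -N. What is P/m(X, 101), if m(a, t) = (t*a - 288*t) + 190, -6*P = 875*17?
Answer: 14875/170964 ≈ 0.087007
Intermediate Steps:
X = 4 (X = (-1*2)² = (-2)² = 4)
P = -14875/6 (P = -875*17/6 = -⅙*14875 = -14875/6 ≈ -2479.2)
m(a, t) = 190 - 288*t + a*t (m(a, t) = (a*t - 288*t) + 190 = (-288*t + a*t) + 190 = 190 - 288*t + a*t)
P/m(X, 101) = -14875/(6*(190 - 288*101 + 4*101)) = -14875/(6*(190 - 29088 + 404)) = -14875/6/(-28494) = -14875/6*(-1/28494) = 14875/170964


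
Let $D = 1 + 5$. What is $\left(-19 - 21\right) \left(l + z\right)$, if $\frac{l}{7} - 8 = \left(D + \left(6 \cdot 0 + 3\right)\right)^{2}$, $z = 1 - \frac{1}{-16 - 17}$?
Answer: $- \frac{823720}{33} \approx -24961.0$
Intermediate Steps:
$D = 6$
$z = \frac{34}{33}$ ($z = 1 - \frac{1}{-33} = 1 - - \frac{1}{33} = 1 + \frac{1}{33} = \frac{34}{33} \approx 1.0303$)
$l = 623$ ($l = 56 + 7 \left(6 + \left(6 \cdot 0 + 3\right)\right)^{2} = 56 + 7 \left(6 + \left(0 + 3\right)\right)^{2} = 56 + 7 \left(6 + 3\right)^{2} = 56 + 7 \cdot 9^{2} = 56 + 7 \cdot 81 = 56 + 567 = 623$)
$\left(-19 - 21\right) \left(l + z\right) = \left(-19 - 21\right) \left(623 + \frac{34}{33}\right) = \left(-19 - 21\right) \frac{20593}{33} = \left(-40\right) \frac{20593}{33} = - \frac{823720}{33}$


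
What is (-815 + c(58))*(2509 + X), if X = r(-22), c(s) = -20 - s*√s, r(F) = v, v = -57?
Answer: -2047420 - 142216*√58 ≈ -3.1305e+6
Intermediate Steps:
r(F) = -57
c(s) = -20 - s^(3/2)
X = -57
(-815 + c(58))*(2509 + X) = (-815 + (-20 - 58^(3/2)))*(2509 - 57) = (-815 + (-20 - 58*√58))*2452 = (-835 - 58*√58)*2452 = -2047420 - 142216*√58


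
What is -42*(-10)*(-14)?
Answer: -5880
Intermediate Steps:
-42*(-10)*(-14) = -(-420)*(-14) = -1*5880 = -5880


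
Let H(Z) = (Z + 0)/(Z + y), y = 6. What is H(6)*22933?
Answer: 22933/2 ≈ 11467.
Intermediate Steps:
H(Z) = Z/(6 + Z) (H(Z) = (Z + 0)/(Z + 6) = Z/(6 + Z))
H(6)*22933 = (6/(6 + 6))*22933 = (6/12)*22933 = (6*(1/12))*22933 = (½)*22933 = 22933/2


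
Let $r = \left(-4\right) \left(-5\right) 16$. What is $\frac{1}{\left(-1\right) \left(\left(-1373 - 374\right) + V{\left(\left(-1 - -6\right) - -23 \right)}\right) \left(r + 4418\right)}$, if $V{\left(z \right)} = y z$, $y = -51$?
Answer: $\frac{1}{15043150} \approx 6.6475 \cdot 10^{-8}$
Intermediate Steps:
$r = 320$ ($r = 20 \cdot 16 = 320$)
$V{\left(z \right)} = - 51 z$
$\frac{1}{\left(-1\right) \left(\left(-1373 - 374\right) + V{\left(\left(-1 - -6\right) - -23 \right)}\right) \left(r + 4418\right)} = \frac{1}{\left(-1\right) \left(\left(-1373 - 374\right) - 51 \left(\left(-1 - -6\right) - -23\right)\right) \left(320 + 4418\right)} = \frac{1}{\left(-1\right) \left(\left(-1373 - 374\right) - 51 \left(\left(-1 + 6\right) + 23\right)\right) 4738} = \frac{1}{\left(-1\right) \left(-1747 - 51 \left(5 + 23\right)\right) 4738} = \frac{1}{\left(-1\right) \left(-1747 - 1428\right) 4738} = \frac{1}{\left(-1\right) \left(\left(-3175\right) 4738\right)} = \frac{1}{\left(-1\right) \left(-15043150\right)} = \frac{1}{15043150}$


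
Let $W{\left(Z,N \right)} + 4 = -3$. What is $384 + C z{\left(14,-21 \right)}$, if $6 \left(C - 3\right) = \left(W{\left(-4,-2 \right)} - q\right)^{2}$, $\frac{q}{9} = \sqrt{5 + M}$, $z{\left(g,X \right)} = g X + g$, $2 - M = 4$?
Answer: $- \frac{42248}{3} - 5880 \sqrt{3} \approx -24267.0$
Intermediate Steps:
$M = -2$ ($M = 2 - 4 = -2$)
$z{\left(g,X \right)} = g + X g$ ($z{\left(g,X \right)} = X g + g = g + X g$)
$W{\left(Z,N \right)} = -7$ ($W{\left(Z,N \right)} = -4 - 3 = -7$)
$q = 9 \sqrt{3}$ ($q = 9 \sqrt{5 - 2} = 9 \sqrt{3} \approx 15.588$)
$C = 3 + \frac{\left(-7 - 9 \sqrt{3}\right)^{2}}{6} \approx 88.04$
$384 + C z{\left(14,-21 \right)} = 384 + \left(\frac{155}{3} + 21 \sqrt{3}\right) 14 \left(1 - 21\right) = 384 + \left(\frac{155}{3} + 21 \sqrt{3}\right) 14 \left(-20\right) = 384 + \left(\frac{155}{3} + 21 \sqrt{3}\right) \left(-280\right) = 384 - \left(\frac{43400}{3} + 5880 \sqrt{3}\right) = - \frac{42248}{3} - 5880 \sqrt{3}$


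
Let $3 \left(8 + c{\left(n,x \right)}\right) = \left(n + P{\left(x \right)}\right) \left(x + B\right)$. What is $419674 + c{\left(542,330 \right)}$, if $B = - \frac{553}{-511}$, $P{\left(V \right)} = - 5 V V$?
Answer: $- \frac{13055014048}{219} \approx -5.9612 \cdot 10^{7}$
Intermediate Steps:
$P{\left(V \right)} = - 5 V^{2}$
$B = \frac{79}{73}$ ($B = \left(-553\right) \left(- \frac{1}{511}\right) = \frac{79}{73} \approx 1.0822$)
$c{\left(n,x \right)} = -8 + \frac{\left(\frac{79}{73} + x\right) \left(n - 5 x^{2}\right)}{3}$ ($c{\left(n,x \right)} = -8 + \frac{\left(n - 5 x^{2}\right) \left(x + \frac{79}{73}\right)}{3} = -8 + \frac{\left(n - 5 x^{2}\right) \left(\frac{79}{73} + x\right)}{3} = -8 + \frac{\left(\frac{79}{73} + x\right) \left(n - 5 x^{2}\right)}{3}$)
$419674 + c{\left(542,330 \right)} = 419674 - \left(- \frac{41066}{219} - 59620 + 59895000 + \frac{14338500}{73}\right) = 419674 - \frac{13146922654}{219} = - \frac{13055014048}{219}$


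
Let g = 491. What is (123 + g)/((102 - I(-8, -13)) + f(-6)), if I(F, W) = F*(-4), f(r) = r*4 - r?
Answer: 307/26 ≈ 11.808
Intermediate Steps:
f(r) = 3*r (f(r) = 4*r - r = 3*r)
I(F, W) = -4*F
(123 + g)/((102 - I(-8, -13)) + f(-6)) = (123 + 491)/((102 - (-4)*(-8)) + 3*(-6)) = 614/((102 - 1*32) - 18) = 614/((102 - 32) - 18) = 614/(70 - 18) = 614/52 = 614*(1/52) = 307/26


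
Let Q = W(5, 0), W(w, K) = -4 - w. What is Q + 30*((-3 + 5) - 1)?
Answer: 21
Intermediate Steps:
Q = -9 (Q = -4 - 1*5 = -4 - 5 = -9)
Q + 30*((-3 + 5) - 1) = -9 + 30*((-3 + 5) - 1) = -9 + 30*(2 - 1) = -9 + 30*1 = -9 + 30 = 21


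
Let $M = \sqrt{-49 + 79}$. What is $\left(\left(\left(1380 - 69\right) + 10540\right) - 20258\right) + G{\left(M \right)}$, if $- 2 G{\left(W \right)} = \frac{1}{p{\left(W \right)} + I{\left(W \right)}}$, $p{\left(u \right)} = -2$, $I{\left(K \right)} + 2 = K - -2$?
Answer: $- \frac{218583}{26} - \frac{\sqrt{30}}{52} \approx -8407.1$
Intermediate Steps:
$I{\left(K \right)} = K$ ($I{\left(K \right)} = -2 + \left(K - -2\right) = -2 + \left(K + 2\right) = -2 + \left(2 + K\right) = K$)
$M = \sqrt{30} \approx 5.4772$
$G{\left(W \right)} = - \frac{1}{2 \left(-2 + W\right)}$
$\left(\left(\left(1380 - 69\right) + 10540\right) - 20258\right) + G{\left(M \right)} = \left(\left(\left(1380 - 69\right) + 10540\right) - 20258\right) - \frac{1}{-4 + 2 \sqrt{30}} = \left(\left(1311 + 10540\right) - 20258\right) - \frac{1}{-4 + 2 \sqrt{30}} = \left(11851 - 20258\right) - \frac{1}{-4 + 2 \sqrt{30}} = -8407 - \frac{1}{-4 + 2 \sqrt{30}}$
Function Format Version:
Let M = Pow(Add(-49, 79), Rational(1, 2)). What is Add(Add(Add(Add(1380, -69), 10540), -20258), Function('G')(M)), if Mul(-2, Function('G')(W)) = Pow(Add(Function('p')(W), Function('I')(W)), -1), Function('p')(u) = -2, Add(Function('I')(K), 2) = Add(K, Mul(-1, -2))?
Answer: Add(Rational(-218583, 26), Mul(Rational(-1, 52), Pow(30, Rational(1, 2)))) ≈ -8407.1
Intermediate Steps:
Function('I')(K) = K (Function('I')(K) = Add(-2, Add(K, Mul(-1, -2))) = Add(-2, Add(K, 2)) = Add(-2, Add(2, K)) = K)
M = Pow(30, Rational(1, 2)) ≈ 5.4772
Function('G')(W) = Mul(Rational(-1, 2), Pow(Add(-2, W), -1))
Add(Add(Add(Add(1380, -69), 10540), -20258), Function('G')(M)) = Add(Add(Add(Add(1380, -69), 10540), -20258), Mul(-1, Pow(Add(-4, Mul(2, Pow(30, Rational(1, 2)))), -1))) = Add(Add(Add(1311, 10540), -20258), Mul(-1, Pow(Add(-4, Mul(2, Pow(30, Rational(1, 2)))), -1))) = Add(Add(11851, -20258), Mul(-1, Pow(Add(-4, Mul(2, Pow(30, Rational(1, 2)))), -1))) = Add(-8407, Mul(-1, Pow(Add(-4, Mul(2, Pow(30, Rational(1, 2)))), -1)))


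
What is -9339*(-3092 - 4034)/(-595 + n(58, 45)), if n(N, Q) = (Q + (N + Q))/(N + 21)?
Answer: -1752475802/15619 ≈ -1.1220e+5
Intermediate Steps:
n(N, Q) = (N + 2*Q)/(21 + N)
-9339*(-3092 - 4034)/(-595 + n(58, 45)) = -9339*(-3092 - 4034)/(-595 + (58 + 2*45)/(21 + 58)) = -9339*(-7126/(-595 + (58 + 90)/79)) = -9339*(-7126/(-595 + (1/79)*148)) = -9339*(-7126/(-595 + 148/79)) = -9339/((-46857/79*(-1/7126))) = -9339/46857/562954 = -9339*562954/46857 = -1752475802/15619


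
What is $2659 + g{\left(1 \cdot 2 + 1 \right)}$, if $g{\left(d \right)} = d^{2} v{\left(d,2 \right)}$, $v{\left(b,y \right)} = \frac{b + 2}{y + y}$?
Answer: $\frac{10681}{4} \approx 2670.3$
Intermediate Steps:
$v{\left(b,y \right)} = \frac{2 + b}{2 y}$
$g{\left(d \right)} = d^{2} \left(\frac{1}{2} + \frac{d}{4}\right)$ ($g{\left(d \right)} = d^{2} \frac{2 + d}{2 \cdot 2} = d^{2} \cdot \frac{1}{2} \cdot \frac{1}{2} \left(2 + d\right) = d^{2} \left(\frac{1}{2} + \frac{d}{4}\right)$)
$2659 + g{\left(1 \cdot 2 + 1 \right)} = 2659 + \frac{\left(1 \cdot 2 + 1\right)^{2} \left(2 + \left(1 \cdot 2 + 1\right)\right)}{4} = 2659 + \frac{\left(2 + 1\right)^{2} \left(2 + \left(2 + 1\right)\right)}{4} = 2659 + \frac{3^{2} \left(2 + 3\right)}{4} = 2659 + \frac{1}{4} \cdot 9 \cdot 5 = 2659 + \frac{45}{4} = \frac{10681}{4}$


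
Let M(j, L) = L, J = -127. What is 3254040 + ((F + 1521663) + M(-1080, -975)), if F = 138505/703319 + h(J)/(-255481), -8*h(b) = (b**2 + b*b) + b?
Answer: 6863562614871538765/1437477131512 ≈ 4.7747e+6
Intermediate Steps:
h(b) = -b**2/4 - b/8 (h(b) = -((b**2 + b*b) + b)/8 = -((b**2 + b**2) + b)/8 = -(2*b**2 + b)/8 = -(b + 2*b**2)/8 = -b**2/4 - b/8)
F = 305681510029/1437477131512 (F = 138505/703319 - 1/8*(-127)*(1 + 2*(-127))/(-255481) = 138505*(1/703319) - 1/8*(-127)*(1 - 254)*(-1/255481) = 138505/703319 - 1/8*(-127)*(-253)*(-1/255481) = 138505/703319 - 32131/8*(-1/255481) = 138505/703319 + 32131/2043848 = 305681510029/1437477131512 ≈ 0.21265)
3254040 + ((F + 1521663) + M(-1080, -975)) = 3254040 + ((305681510029/1437477131512 + 1521663) - 975) = 3254040 + (2187356070049454485/1437477131512 - 975) = 3254040 + 2185954529846230285/1437477131512 = 6863562614871538765/1437477131512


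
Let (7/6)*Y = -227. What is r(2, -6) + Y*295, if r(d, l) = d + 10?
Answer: -401706/7 ≈ -57387.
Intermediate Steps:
r(d, l) = 10 + d
Y = -1362/7 (Y = (6/7)*(-227) = -1362/7 ≈ -194.57)
r(2, -6) + Y*295 = (10 + 2) - 1362/7*295 = 12 - 401790/7 = -401706/7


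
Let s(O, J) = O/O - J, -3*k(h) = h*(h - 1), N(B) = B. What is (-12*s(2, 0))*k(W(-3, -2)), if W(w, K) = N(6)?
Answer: 120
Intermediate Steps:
W(w, K) = 6
k(h) = -h*(-1 + h)/3 (k(h) = -h*(h - 1)/3 = -h*(-1 + h)/3)
s(O, J) = 1 - J
(-12*s(2, 0))*k(W(-3, -2)) = (-12*(1 - 1*0))*((⅓)*6*(1 - 1*6)) = (-12*(1 + 0))*((⅓)*6*(1 - 6)) = (-12*1)*((⅓)*6*(-5)) = -12*(-10) = 120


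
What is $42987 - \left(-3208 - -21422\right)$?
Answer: $24773$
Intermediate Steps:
$42987 - \left(-3208 - -21422\right) = 42987 - \left(-3208 + 21422\right) = 42987 - 18214 = 24773$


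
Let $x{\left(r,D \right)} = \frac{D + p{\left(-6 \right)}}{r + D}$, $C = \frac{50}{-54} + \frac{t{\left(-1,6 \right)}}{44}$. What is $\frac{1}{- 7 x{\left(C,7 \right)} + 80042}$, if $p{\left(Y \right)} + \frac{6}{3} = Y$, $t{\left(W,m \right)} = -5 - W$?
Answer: $\frac{1777}{142236713} \approx 1.2493 \cdot 10^{-5}$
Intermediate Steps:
$p{\left(Y \right)} = -2 + Y$
$C = - \frac{302}{297}$ ($C = \frac{50}{-54} + \frac{-5 - -1}{44} = 50 \left(- \frac{1}{54}\right) + \left(-5 + 1\right) \frac{1}{44} = - \frac{25}{27} - \frac{1}{11} = - \frac{302}{297} \approx -1.0168$)
$x{\left(r,D \right)} = \frac{-8 + D}{D + r}$ ($x{\left(r,D \right)} = \frac{D - 8}{r + D} = \frac{D - 8}{D + r} = \frac{-8 + D}{D + r}$)
$\frac{1}{- 7 x{\left(C,7 \right)} + 80042} = \frac{1}{- 7 \frac{-8 + 7}{7 - \frac{302}{297}} + 80042} = \frac{1}{- 7 \frac{1}{\frac{1777}{297}} \left(-1\right) + 80042} = \frac{1}{- 7 \cdot \frac{297}{1777} \left(-1\right) + 80042} = \frac{1}{\left(-7\right) \left(- \frac{297}{1777}\right) + 80042} = \frac{1}{\frac{2079}{1777} + 80042} = \frac{1}{\frac{142236713}{1777}} = \frac{1777}{142236713}$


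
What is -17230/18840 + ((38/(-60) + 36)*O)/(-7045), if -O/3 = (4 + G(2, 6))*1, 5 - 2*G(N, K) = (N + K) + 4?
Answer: -15048236/16590975 ≈ -0.90701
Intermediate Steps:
G(N, K) = ½ - K/2 - N/2 (G(N, K) = 5/2 - ((N + K) + 4)/2 = 5/2 - ((K + N) + 4)/2 = 5/2 - (4 + K + N)/2 = 5/2 + (-2 - K/2 - N/2) = ½ - K/2 - N/2)
O = -3/2 (O = -3*(4 + (½ - ½*6 - ½*2)) = -3*(4 + (½ - 3 - 1)) = -3*(4 - 7/2) = -3/2 ≈ -1.5000)
-17230/18840 + ((38/(-60) + 36)*O)/(-7045) = -17230/18840 + ((38/(-60) + 36)*(-3/2))/(-7045) = -17230*1/18840 + ((38*(-1/60) + 36)*(-3/2))*(-1/7045) = -1723/1884 + ((-19/30 + 36)*(-3/2))*(-1/7045) = -1723/1884 + ((1061/30)*(-3/2))*(-1/7045) = -1723/1884 - 1061/20*(-1/7045) = -1723/1884 + 1061/140900 = -15048236/16590975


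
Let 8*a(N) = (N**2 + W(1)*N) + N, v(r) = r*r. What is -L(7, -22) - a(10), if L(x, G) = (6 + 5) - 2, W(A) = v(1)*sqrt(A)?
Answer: -24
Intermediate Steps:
v(r) = r**2
W(A) = sqrt(A) (W(A) = 1**2*sqrt(A) = 1*sqrt(A) = sqrt(A))
L(x, G) = 9 (L(x, G) = 11 - 2 = 9)
a(N) = N/4 + N**2/8 (a(N) = ((N**2 + sqrt(1)*N) + N)/8 = ((N**2 + 1*N) + N)/8 = ((N**2 + N) + N)/8 = ((N + N**2) + N)/8 = (N**2 + 2*N)/8 = N/4 + N**2/8)
-L(7, -22) - a(10) = -1*9 - 10*(2 + 10)/8 = -9 - 10*12/8 = -9 - 1*15 = -9 - 15 = -24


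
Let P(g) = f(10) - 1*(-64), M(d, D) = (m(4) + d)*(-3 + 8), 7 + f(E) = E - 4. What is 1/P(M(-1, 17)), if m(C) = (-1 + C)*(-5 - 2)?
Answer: 1/63 ≈ 0.015873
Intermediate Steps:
f(E) = -11 + E (f(E) = -7 + (E - 4) = -7 + (-4 + E) = -11 + E)
m(C) = 7 - 7*C (m(C) = (-1 + C)*(-7) = 7 - 7*C)
M(d, D) = -105 + 5*d (M(d, D) = ((7 - 7*4) + d)*(-3 + 8) = ((7 - 28) + d)*5 = (-21 + d)*5 = -105 + 5*d)
P(g) = 63 (P(g) = (-11 + 10) - 1*(-64) = -1 + 64 = 63)
1/P(M(-1, 17)) = 1/63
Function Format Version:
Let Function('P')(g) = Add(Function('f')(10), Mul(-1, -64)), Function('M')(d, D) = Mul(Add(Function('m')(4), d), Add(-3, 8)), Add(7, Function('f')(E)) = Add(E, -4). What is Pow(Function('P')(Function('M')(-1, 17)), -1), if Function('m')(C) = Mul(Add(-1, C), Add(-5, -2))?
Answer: Rational(1, 63) ≈ 0.015873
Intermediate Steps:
Function('f')(E) = Add(-11, E) (Function('f')(E) = Add(-7, Add(E, -4)) = Add(-7, Add(-4, E)) = Add(-11, E))
Function('m')(C) = Add(7, Mul(-7, C)) (Function('m')(C) = Mul(Add(-1, C), -7) = Add(7, Mul(-7, C)))
Function('M')(d, D) = Add(-105, Mul(5, d)) (Function('M')(d, D) = Mul(Add(Add(7, Mul(-7, 4)), d), Add(-3, 8)) = Mul(Add(Add(7, -28), d), 5) = Mul(Add(-21, d), 5) = Add(-105, Mul(5, d)))
Function('P')(g) = 63 (Function('P')(g) = Add(Add(-11, 10), Mul(-1, -64)) = Add(-1, 64) = 63)
Pow(Function('P')(Function('M')(-1, 17)), -1) = Pow(63, -1) = Rational(1, 63)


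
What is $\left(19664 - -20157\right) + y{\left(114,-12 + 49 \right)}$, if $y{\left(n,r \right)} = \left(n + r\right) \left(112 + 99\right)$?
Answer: $71682$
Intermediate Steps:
$y{\left(n,r \right)} = 211 n + 211 r$ ($y{\left(n,r \right)} = \left(n + r\right) 211 = 211 n + 211 r$)
$\left(19664 - -20157\right) + y{\left(114,-12 + 49 \right)} = \left(19664 - -20157\right) + \left(211 \cdot 114 + 211 \left(-12 + 49\right)\right) = \left(19664 + 20157\right) + \left(24054 + 211 \cdot 37\right) = 39821 + \left(24054 + 7807\right) = 39821 + 31861 = 71682$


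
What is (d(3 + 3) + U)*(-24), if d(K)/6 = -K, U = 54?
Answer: -432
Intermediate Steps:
d(K) = -6*K (d(K) = 6*(-K) = -6*K)
(d(3 + 3) + U)*(-24) = (-6*(3 + 3) + 54)*(-24) = (-6*6 + 54)*(-24) = (-36 + 54)*(-24) = 18*(-24) = -432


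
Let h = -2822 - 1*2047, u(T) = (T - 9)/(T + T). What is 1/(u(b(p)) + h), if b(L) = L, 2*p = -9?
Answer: -2/9735 ≈ -0.00020544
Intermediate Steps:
p = -9/2 (p = (½)*(-9) = -9/2 ≈ -4.5000)
u(T) = (-9 + T)/(2*T) (u(T) = (-9 + T)/((2*T)) = (-9 + T)*(1/(2*T)) = (-9 + T)/(2*T))
h = -4869 (h = -2822 - 2047 = -4869)
1/(u(b(p)) + h) = 1/((-9 - 9/2)/(2*(-9/2)) - 4869) = 1/((½)*(-2/9)*(-27/2) - 4869) = 1/(3/2 - 4869) = 1/(-9735/2) = -2/9735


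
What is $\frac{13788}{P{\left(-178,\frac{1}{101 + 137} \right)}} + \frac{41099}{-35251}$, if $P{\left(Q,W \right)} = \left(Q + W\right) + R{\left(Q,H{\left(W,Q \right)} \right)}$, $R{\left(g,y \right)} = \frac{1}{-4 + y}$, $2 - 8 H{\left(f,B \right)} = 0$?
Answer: $- \frac{1761320893463}{22433630647} \approx -78.513$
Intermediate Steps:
$H{\left(f,B \right)} = \frac{1}{4}$ ($H{\left(f,B \right)} = \frac{1}{4} - 0 = \frac{1}{4} + 0 = \frac{1}{4}$)
$P{\left(Q,W \right)} = - \frac{4}{15} + Q + W$ ($P{\left(Q,W \right)} = \left(Q + W\right) + \frac{1}{-4 + \frac{1}{4}} = \left(Q + W\right) + \frac{1}{- \frac{15}{4}} = \left(Q + W\right) - \frac{4}{15} = - \frac{4}{15} + Q + W$)
$\frac{13788}{P{\left(-178,\frac{1}{101 + 137} \right)}} + \frac{41099}{-35251} = \frac{13788}{- \frac{4}{15} - 178 + \frac{1}{101 + 137}} + \frac{41099}{-35251} = \frac{13788}{- \frac{4}{15} - 178 + \frac{1}{238}} + 41099 \left(- \frac{1}{35251}\right) = \frac{13788}{- \frac{4}{15} - 178 + \frac{1}{238}} - \frac{41099}{35251} = \frac{13788}{- \frac{636397}{3570}} - \frac{41099}{35251} = 13788 \left(- \frac{3570}{636397}\right) - \frac{41099}{35251} = - \frac{49223160}{636397} - \frac{41099}{35251} = - \frac{1761320893463}{22433630647}$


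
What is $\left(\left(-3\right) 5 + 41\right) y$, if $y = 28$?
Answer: $728$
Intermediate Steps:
$\left(\left(-3\right) 5 + 41\right) y = \left(\left(-3\right) 5 + 41\right) 28 = \left(-15 + 41\right) 28 = 26 \cdot 28 = 728$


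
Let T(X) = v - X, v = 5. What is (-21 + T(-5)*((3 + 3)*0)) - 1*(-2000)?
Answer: 1979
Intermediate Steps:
T(X) = 5 - X
(-21 + T(-5)*((3 + 3)*0)) - 1*(-2000) = (-21 + (5 - 1*(-5))*((3 + 3)*0)) - 1*(-2000) = (-21 + (5 + 5)*(6*0)) + 2000 = (-21 + 10*0) + 2000 = (-21 + 0) + 2000 = -21 + 2000 = 1979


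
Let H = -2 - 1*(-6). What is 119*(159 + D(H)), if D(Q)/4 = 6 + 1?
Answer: 22253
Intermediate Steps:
H = 4 (H = -2 + 6 = 4)
D(Q) = 28 (D(Q) = 4*(6 + 1) = 4*7 = 28)
119*(159 + D(H)) = 119*(159 + 28) = 119*187 = 22253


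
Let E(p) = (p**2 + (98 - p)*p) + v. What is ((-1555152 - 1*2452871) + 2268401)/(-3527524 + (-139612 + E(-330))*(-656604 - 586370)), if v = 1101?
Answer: -869811/106179911675 ≈ -8.1919e-6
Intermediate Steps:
E(p) = 1101 + p**2 + p*(98 - p) (E(p) = (p**2 + (98 - p)*p) + 1101 = (p**2 + p*(98 - p)) + 1101 = 1101 + p**2 + p*(98 - p))
((-1555152 - 1*2452871) + 2268401)/(-3527524 + (-139612 + E(-330))*(-656604 - 586370)) = ((-1555152 - 1*2452871) + 2268401)/(-3527524 + (-139612 + (1101 + 98*(-330)))*(-656604 - 586370)) = ((-1555152 - 2452871) + 2268401)/(-3527524 + (-139612 + (1101 - 32340))*(-1242974)) = (-4008023 + 2268401)/(-3527524 + (-139612 - 31239)*(-1242974)) = -1739622/(-3527524 - 170851*(-1242974)) = -1739622/(-3527524 + 212363350874) = -1739622/212359823350 = -1739622*1/212359823350 = -869811/106179911675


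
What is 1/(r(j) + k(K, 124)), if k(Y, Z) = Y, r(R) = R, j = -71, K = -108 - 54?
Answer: -1/233 ≈ -0.0042918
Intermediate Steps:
K = -162
1/(r(j) + k(K, 124)) = 1/(-71 - 162) = 1/(-233) = -1/233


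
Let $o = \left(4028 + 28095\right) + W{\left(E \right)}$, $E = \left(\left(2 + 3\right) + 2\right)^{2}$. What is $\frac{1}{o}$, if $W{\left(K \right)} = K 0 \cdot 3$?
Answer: $\frac{1}{32123} \approx 3.113 \cdot 10^{-5}$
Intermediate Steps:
$E = 49$ ($E = \left(5 + 2\right)^{2} = 7^{2} = 49$)
$W{\left(K \right)} = 0$ ($W{\left(K \right)} = 0 \cdot 3 = 0$)
$o = 32123$ ($o = \left(4028 + 28095\right) + 0 = 32123 + 0 = 32123$)
$\frac{1}{o} = \frac{1}{32123}$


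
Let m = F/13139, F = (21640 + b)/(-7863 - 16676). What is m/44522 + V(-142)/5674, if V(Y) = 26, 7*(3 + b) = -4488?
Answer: 1306276434810615/285069802189534558 ≈ 0.0045823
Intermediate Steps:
b = -4509/7 (b = -3 + (⅐)*(-4488) = -3 - 4488/7 = -4509/7 ≈ -644.14)
F = -146971/171773 (F = (21640 - 4509/7)/(-7863 - 16676) = (146971/7)/(-24539) = (146971/7)*(-1/24539) = -146971/171773 ≈ -0.85561)
m = -146971/2256925447 (m = -146971/171773/13139 = -146971/171773*1/13139 = -146971/2256925447 ≈ -6.5120e-5)
m/44522 + V(-142)/5674 = -146971/2256925447/44522 + 26/5674 = -146971/2256925447*1/44522 + 26*(1/5674) = -146971/100482834751334 + 13/2837 = 1306276434810615/285069802189534558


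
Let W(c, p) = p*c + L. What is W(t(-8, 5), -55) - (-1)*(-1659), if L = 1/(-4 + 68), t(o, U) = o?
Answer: -78015/64 ≈ -1219.0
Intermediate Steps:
L = 1/64 ≈ 0.015625
W(c, p) = 1/64 + c*p (W(c, p) = p*c + 1/64 = c*p + 1/64 = 1/64 + c*p)
W(t(-8, 5), -55) - (-1)*(-1659) = (1/64 - 8*(-55)) - (-1)*(-1659) = (1/64 + 440) - 1*1659 = 28161/64 - 1659 = -78015/64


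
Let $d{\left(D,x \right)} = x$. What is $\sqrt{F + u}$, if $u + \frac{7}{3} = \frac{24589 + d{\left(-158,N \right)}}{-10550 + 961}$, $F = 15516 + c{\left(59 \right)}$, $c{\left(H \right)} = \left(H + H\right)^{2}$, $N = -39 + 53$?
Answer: $\frac{2 \sqrt{6089682979329}}{28767} \approx 171.57$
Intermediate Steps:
$N = 14$
$c{\left(H \right)} = 4 H^{2}$ ($c{\left(H \right)} = \left(2 H\right)^{2} = 4 H^{2}$)
$F = 29440$ ($F = 15516 + 4 \cdot 59^{2} = 15516 + 4 \cdot 3481 = 15516 + 13924 = 29440$)
$u = - \frac{140932}{28767}$ ($u = - \frac{7}{3} + \frac{24589 + 14}{-10550 + 961} = - \frac{7}{3} + \frac{24603}{-9589} = - \frac{7}{3} + 24603 \left(- \frac{1}{9589}\right) = - \frac{7}{3} - \frac{24603}{9589} = - \frac{140932}{28767} \approx -4.8991$)
$\sqrt{F + u} = \sqrt{29440 - \frac{140932}{28767}} = \sqrt{\frac{846759548}{28767}} = \frac{2 \sqrt{6089682979329}}{28767}$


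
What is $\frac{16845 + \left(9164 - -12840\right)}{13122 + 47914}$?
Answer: $\frac{38849}{61036} \approx 0.63649$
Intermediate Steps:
$\frac{16845 + \left(9164 - -12840\right)}{13122 + 47914} = \frac{16845 + \left(9164 + 12840\right)}{61036} = \left(16845 + 22004\right) \frac{1}{61036} = 38849 \cdot \frac{1}{61036} = \frac{38849}{61036}$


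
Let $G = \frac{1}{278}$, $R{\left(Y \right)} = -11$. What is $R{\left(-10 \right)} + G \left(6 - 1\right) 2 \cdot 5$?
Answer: $- \frac{1504}{139} \approx -10.82$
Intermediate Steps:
$G = \frac{1}{278} \approx 0.0035971$
$R{\left(-10 \right)} + G \left(6 - 1\right) 2 \cdot 5 = -11 + \frac{\left(6 - 1\right) 2 \cdot 5}{278} = -11 + \frac{5 \cdot 2 \cdot 5}{278} = -11 + \frac{10 \cdot 5}{278} = -11 + \frac{1}{278} \cdot 50 = -11 + \frac{25}{139} = - \frac{1504}{139}$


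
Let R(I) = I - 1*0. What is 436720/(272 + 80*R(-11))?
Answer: -27295/38 ≈ -718.29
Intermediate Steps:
R(I) = I (R(I) = I + 0 = I)
436720/(272 + 80*R(-11)) = 436720/(272 + 80*(-11)) = 436720/(272 - 880) = 436720/(-608) = 436720*(-1/608) = -27295/38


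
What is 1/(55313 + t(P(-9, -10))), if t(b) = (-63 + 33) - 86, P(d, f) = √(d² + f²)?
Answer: 1/55197 ≈ 1.8117e-5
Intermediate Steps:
t(b) = -116 (t(b) = -30 - 86 = -116)
1/(55313 + t(P(-9, -10))) = 1/(55313 - 116) = 1/55197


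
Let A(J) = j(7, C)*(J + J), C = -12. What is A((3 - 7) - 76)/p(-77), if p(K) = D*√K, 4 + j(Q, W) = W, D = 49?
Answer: -2560*I*√77/3773 ≈ -5.9539*I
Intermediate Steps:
j(Q, W) = -4 + W
A(J) = -32*J (A(J) = (-4 - 12)*(J + J) = -32*J)
p(K) = 49*√K
A((3 - 7) - 76)/p(-77) = (-32*((3 - 7) - 76))/((49*√(-77))) = (-32*(-4 - 76))/((49*(I*√77))) = (-32*(-80))/((49*I*√77)) = 2560*(-I*√77/3773) = -2560*I*√77/3773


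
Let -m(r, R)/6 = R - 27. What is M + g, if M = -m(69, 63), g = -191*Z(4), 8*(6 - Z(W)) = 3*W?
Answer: -1287/2 ≈ -643.50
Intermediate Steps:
m(r, R) = 162 - 6*R (m(r, R) = -6*(R - 27) = -6*(-27 + R) = 162 - 6*R)
Z(W) = 6 - 3*W/8
g = -1719/2 (g = -191*(6 - 3/8*4) = -191*(6 - 3/2) = -191*9/2 = -1719/2 ≈ -859.50)
M = 216 (M = -(162 - 6*63) = -(162 - 378) = -1*(-216) = 216)
M + g = 216 - 1719/2 = -1287/2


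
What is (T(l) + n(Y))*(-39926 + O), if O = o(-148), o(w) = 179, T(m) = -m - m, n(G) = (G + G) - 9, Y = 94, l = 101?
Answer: 914181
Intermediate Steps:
n(G) = -9 + 2*G (n(G) = 2*G - 9 = -9 + 2*G)
T(m) = -2*m
O = 179
(T(l) + n(Y))*(-39926 + O) = (-2*101 + (-9 + 2*94))*(-39926 + 179) = (-202 + (-9 + 188))*(-39747) = (-202 + 179)*(-39747) = -23*(-39747) = 914181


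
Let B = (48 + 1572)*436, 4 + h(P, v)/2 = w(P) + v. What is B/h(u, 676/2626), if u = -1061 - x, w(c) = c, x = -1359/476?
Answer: -3395704032/10210261 ≈ -332.58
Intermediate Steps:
x = -1359/476 (x = -1359*1/476 = -1359/476 ≈ -2.8550)
u = -503677/476 (u = -1061 - 1*(-1359/476) = -1061 + 1359/476 = -503677/476 ≈ -1058.1)
h(P, v) = -8 + 2*P + 2*v (h(P, v) = -8 + 2*(P + v) = -8 + (2*P + 2*v) = -8 + 2*P + 2*v)
B = 706320 (B = 1620*436 = 706320)
B/h(u, 676/2626) = 706320/(-8 + 2*(-503677/476) + 2*(676/2626)) = 706320/(-8 - 503677/238 + 2*(676*(1/2626))) = 706320/(-8 - 503677/238 + 2*(26/101)) = 706320/(-8 - 503677/238 + 52/101) = 706320/(-51051305/24038) = 706320*(-24038/51051305) = -3395704032/10210261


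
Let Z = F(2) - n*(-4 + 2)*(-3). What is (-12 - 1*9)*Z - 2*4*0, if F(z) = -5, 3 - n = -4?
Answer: 987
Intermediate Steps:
n = 7 (n = 3 - 1*(-4) = 3 + 4 = 7)
Z = -47 (Z = -5 - 7*(-4 + 2)*(-3) = -5 - 7*(-2)*(-3) = -5 - (-14)*(-3) = -5 - 1*42 = -5 - 42 = -47)
(-12 - 1*9)*Z - 2*4*0 = (-12 - 1*9)*(-47) - 2*4*0 = (-12 - 9)*(-47) - 8*0 = -21*(-47) + 0 = 987 + 0 = 987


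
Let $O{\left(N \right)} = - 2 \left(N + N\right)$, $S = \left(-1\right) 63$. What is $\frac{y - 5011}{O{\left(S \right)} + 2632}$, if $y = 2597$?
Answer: $- \frac{1207}{1442} \approx -0.83703$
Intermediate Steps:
$S = -63$
$O{\left(N \right)} = - 4 N$ ($O{\left(N \right)} = - 2 \cdot 2 N = - 4 N$)
$\frac{y - 5011}{O{\left(S \right)} + 2632} = \frac{2597 - 5011}{\left(-4\right) \left(-63\right) + 2632} = - \frac{2414}{252 + 2632} = - \frac{2414}{2884} = \left(-2414\right) \frac{1}{2884} = - \frac{1207}{1442}$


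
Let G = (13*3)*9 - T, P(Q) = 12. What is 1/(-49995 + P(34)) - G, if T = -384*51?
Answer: -996411106/49983 ≈ -19935.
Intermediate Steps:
T = -19584
G = 19935 (G = (13*3)*9 - 1*(-19584) = 39*9 + 19584 = 351 + 19584 = 19935)
1/(-49995 + P(34)) - G = 1/(-49995 + 12) - 1*19935 = 1/(-49983) - 19935 = -1/49983 - 19935 = -996411106/49983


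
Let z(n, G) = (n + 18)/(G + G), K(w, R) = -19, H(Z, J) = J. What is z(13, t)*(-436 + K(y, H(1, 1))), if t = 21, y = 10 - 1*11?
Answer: -2015/6 ≈ -335.83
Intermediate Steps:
y = -1 (y = 10 - 11 = -1)
z(n, G) = (18 + n)/(2*G) (z(n, G) = (18 + n)/((2*G)) = (18 + n)*(1/(2*G)) = (18 + n)/(2*G))
z(13, t)*(-436 + K(y, H(1, 1))) = ((½)*(18 + 13)/21)*(-436 - 19) = ((½)*(1/21)*31)*(-455) = (31/42)*(-455) = -2015/6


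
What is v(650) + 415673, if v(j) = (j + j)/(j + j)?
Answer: 415674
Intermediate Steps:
v(j) = 1 (v(j) = (2*j)/((2*j)) = (2*j)*(1/(2*j)) = 1)
v(650) + 415673 = 1 + 415673 = 415674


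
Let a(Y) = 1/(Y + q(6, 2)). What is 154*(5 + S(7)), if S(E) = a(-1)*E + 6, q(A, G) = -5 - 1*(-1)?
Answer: 7392/5 ≈ 1478.4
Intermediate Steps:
q(A, G) = -4 (q(A, G) = -5 + 1 = -4)
a(Y) = 1/(-4 + Y) (a(Y) = 1/(Y - 4) = 1/(-4 + Y))
S(E) = 6 - E/5 (S(E) = E/(-4 - 1) + 6 = E/(-5) + 6 = -E/5 + 6 = 6 - E/5)
154*(5 + S(7)) = 154*(5 + (6 - ⅕*7)) = 154*(5 + (6 - 7/5)) = 154*(5 + 23/5) = 154*(48/5) = 7392/5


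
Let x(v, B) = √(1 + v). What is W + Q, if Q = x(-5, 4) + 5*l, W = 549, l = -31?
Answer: 394 + 2*I ≈ 394.0 + 2.0*I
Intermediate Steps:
Q = -155 + 2*I (Q = √(1 - 5) + 5*(-31) = √(-4) - 155 = 2*I - 155 = -155 + 2*I ≈ -155.0 + 2.0*I)
W + Q = 549 + (-155 + 2*I) = 394 + 2*I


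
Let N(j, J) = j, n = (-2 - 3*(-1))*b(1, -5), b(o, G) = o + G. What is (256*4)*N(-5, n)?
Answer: -5120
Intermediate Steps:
b(o, G) = G + o
n = -4 (n = (-2 - 3*(-1))*(-5 + 1) = (-2 + 3)*(-4) = 1*(-4) = -4)
(256*4)*N(-5, n) = (256*4)*(-5) = 1024*(-5) = -5120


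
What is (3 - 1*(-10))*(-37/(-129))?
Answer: 481/129 ≈ 3.7287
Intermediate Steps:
(3 - 1*(-10))*(-37/(-129)) = (3 + 10)*(-37*(-1/129)) = 13*(37/129) = 481/129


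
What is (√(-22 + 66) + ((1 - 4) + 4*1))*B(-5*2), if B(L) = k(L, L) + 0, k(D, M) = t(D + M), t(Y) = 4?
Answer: 4 + 8*√11 ≈ 30.533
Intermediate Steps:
k(D, M) = 4
B(L) = 4 (B(L) = 4 + 0 = 4)
(√(-22 + 66) + ((1 - 4) + 4*1))*B(-5*2) = (√(-22 + 66) + ((1 - 4) + 4*1))*4 = (√44 + (-3 + 4))*4 = (2*√11 + 1)*4 = (1 + 2*√11)*4 = 4 + 8*√11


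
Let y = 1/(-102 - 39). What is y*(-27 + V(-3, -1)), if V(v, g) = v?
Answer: 10/47 ≈ 0.21277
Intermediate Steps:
y = -1/141 (y = 1/(-141) = -1/141 ≈ -0.0070922)
y*(-27 + V(-3, -1)) = -(-27 - 3)/141 = -1/141*(-30) = 10/47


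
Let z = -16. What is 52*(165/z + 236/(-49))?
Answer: -154193/196 ≈ -786.70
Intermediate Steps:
52*(165/z + 236/(-49)) = 52*(165/(-16) + 236/(-49)) = 52*(165*(-1/16) + 236*(-1/49)) = 52*(-165/16 - 236/49) = 52*(-11861/784) = -154193/196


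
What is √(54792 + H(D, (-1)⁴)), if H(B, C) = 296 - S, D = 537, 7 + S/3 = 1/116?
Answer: √185386589/58 ≈ 234.75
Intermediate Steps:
S = -2433/116 (S = -21 + 3/116 = -2433/116 ≈ -20.974)
H(B, C) = 36769/116 (H(B, C) = 296 - 1*(-2433/116) = 296 + 2433/116 = 36769/116)
√(54792 + H(D, (-1)⁴)) = √(54792 + 36769/116) = √(6392641/116) = √185386589/58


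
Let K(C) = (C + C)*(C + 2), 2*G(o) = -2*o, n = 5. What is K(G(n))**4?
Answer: 810000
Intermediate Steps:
G(o) = -o (G(o) = (-2*o)/2 = -o)
K(C) = 2*C*(2 + C) (K(C) = (2*C)*(2 + C) = 2*C*(2 + C))
K(G(n))**4 = (2*(-1*5)*(2 - 1*5))**4 = (2*(-5)*(2 - 5))**4 = (2*(-5)*(-3))**4 = 30**4 = 810000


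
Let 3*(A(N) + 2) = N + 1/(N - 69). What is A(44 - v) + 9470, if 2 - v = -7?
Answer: 966925/102 ≈ 9479.7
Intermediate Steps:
v = 9 (v = 2 - 1*(-7) = 2 + 7 = 9)
A(N) = -2 + N/3 + 1/(3*(-69 + N)) (A(N) = -2 + (N + 1/(N - 69))/3 = -2 + (N + 1/(-69 + N))/3 = -2 + (N/3 + 1/(3*(-69 + N))) = -2 + N/3 + 1/(3*(-69 + N)))
A(44 - v) + 9470 = (415 + (44 - 1*9)² - 75*(44 - 1*9))/(3*(-69 + (44 - 1*9))) + 9470 = (415 + (44 - 9)² - 75*(44 - 9))/(3*(-69 + (44 - 9))) + 9470 = (415 + 35² - 75*35)/(3*(-69 + 35)) + 9470 = (⅓)*(415 + 1225 - 2625)/(-34) + 9470 = (⅓)*(-1/34)*(-985) + 9470 = 985/102 + 9470 = 966925/102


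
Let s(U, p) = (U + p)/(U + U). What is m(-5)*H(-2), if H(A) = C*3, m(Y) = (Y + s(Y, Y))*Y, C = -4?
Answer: -240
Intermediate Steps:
s(U, p) = (U + p)/(2*U) (s(U, p) = (U + p)/((2*U)) = (U + p)*(1/(2*U)) = (U + p)/(2*U))
m(Y) = Y*(1 + Y) (m(Y) = (Y + (Y + Y)/(2*Y))*Y = (Y + (2*Y)/(2*Y))*Y = (Y + 1)*Y = (1 + Y)*Y = Y*(1 + Y))
H(A) = -12 (H(A) = -4*3 = -12)
m(-5)*H(-2) = -5*(1 - 5)*(-12) = -5*(-4)*(-12) = 20*(-12) = -240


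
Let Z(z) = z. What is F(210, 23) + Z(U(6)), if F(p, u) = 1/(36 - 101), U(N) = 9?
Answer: 584/65 ≈ 8.9846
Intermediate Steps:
F(p, u) = -1/65 (F(p, u) = 1/(-65) = -1/65)
F(210, 23) + Z(U(6)) = -1/65 + 9 = 584/65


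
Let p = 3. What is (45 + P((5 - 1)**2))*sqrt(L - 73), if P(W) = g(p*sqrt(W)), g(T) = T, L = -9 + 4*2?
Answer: 57*I*sqrt(74) ≈ 490.33*I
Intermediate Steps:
L = -1 (L = -9 + 8 = -1)
P(W) = 3*sqrt(W)
(45 + P((5 - 1)**2))*sqrt(L - 73) = (45 + 3*sqrt((5 - 1)**2))*sqrt(-1 - 73) = (45 + 3*sqrt(4**2))*sqrt(-74) = (45 + 3*sqrt(16))*(I*sqrt(74)) = (45 + 3*4)*(I*sqrt(74)) = (45 + 12)*(I*sqrt(74)) = 57*(I*sqrt(74)) = 57*I*sqrt(74)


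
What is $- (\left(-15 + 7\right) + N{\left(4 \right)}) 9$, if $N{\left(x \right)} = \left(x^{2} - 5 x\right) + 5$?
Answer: $63$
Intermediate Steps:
$N{\left(x \right)} = 5 + x^{2} - 5 x$
$- (\left(-15 + 7\right) + N{\left(4 \right)}) 9 = - (\left(-15 + 7\right) + \left(5 + 4^{2} - 20\right)) 9 = - (-8 + \left(5 + 16 - 20\right)) 9 = - (-8 + 1) 9 = \left(-1\right) \left(-7\right) 9 = 7 \cdot 9 = 63$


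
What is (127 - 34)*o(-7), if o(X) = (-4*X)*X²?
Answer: 127596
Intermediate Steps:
o(X) = -4*X³
(127 - 34)*o(-7) = (127 - 34)*(-4*(-7)³) = 93*(-4*(-343)) = 93*1372 = 127596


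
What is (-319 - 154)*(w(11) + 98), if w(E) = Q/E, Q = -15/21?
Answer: -324263/7 ≈ -46323.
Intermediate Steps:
Q = -5/7 (Q = -15*1/21 = -5/7 ≈ -0.71429)
w(E) = -5/(7*E)
(-319 - 154)*(w(11) + 98) = (-319 - 154)*(-5/7/11 + 98) = -473*(-5/7*1/11 + 98) = -473*(-5/77 + 98) = -473*7541/77 = -324263/7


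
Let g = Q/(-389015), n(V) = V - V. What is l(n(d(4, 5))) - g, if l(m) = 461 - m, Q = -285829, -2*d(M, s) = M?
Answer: 179050086/389015 ≈ 460.27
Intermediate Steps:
d(M, s) = -M/2
n(V) = 0
g = 285829/389015 (g = -285829/(-389015) = -285829*(-1/389015) = 285829/389015 ≈ 0.73475)
l(n(d(4, 5))) - g = (461 - 1*0) - 1*285829/389015 = (461 + 0) - 285829/389015 = 461 - 285829/389015 = 179050086/389015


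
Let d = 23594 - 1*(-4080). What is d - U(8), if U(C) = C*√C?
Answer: 27674 - 16*√2 ≈ 27651.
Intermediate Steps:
U(C) = C^(3/2)
d = 27674 (d = 23594 + 4080 = 27674)
d - U(8) = 27674 - 8^(3/2) = 27674 - 16*√2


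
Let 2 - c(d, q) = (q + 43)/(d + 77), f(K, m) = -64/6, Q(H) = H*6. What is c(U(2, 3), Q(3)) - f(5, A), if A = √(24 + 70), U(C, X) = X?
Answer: 2857/240 ≈ 11.904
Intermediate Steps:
Q(H) = 6*H
A = √94 ≈ 9.6954
f(K, m) = -32/3 (f(K, m) = -64*⅙ = -32/3)
c(d, q) = 2 - (43 + q)/(77 + d) (c(d, q) = 2 - (q + 43)/(d + 77) = 2 - (43 + q)/(77 + d))
c(U(2, 3), Q(3)) - f(5, A) = (111 - 6*3 + 2*3)/(77 + 3) - 1*(-32/3) = (111 - 1*18 + 6)/80 + 32/3 = (111 - 18 + 6)/80 + 32/3 = (1/80)*99 + 32/3 = 99/80 + 32/3 = 2857/240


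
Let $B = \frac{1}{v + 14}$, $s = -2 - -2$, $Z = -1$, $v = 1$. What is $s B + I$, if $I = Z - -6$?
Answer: $5$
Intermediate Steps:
$I = 5$ ($I = -1 - -6 = -1 + 6 = 5$)
$s = 0$ ($s = -2 + 2 = 0$)
$B = \frac{1}{15}$ ($B = \frac{1}{1 + 14} = \frac{1}{15} \approx 0.066667$)
$s B + I = 0 \cdot \frac{1}{15} + 5 = 0 + 5 = 5$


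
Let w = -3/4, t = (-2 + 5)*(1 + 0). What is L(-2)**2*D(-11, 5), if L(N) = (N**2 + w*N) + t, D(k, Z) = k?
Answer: -3179/4 ≈ -794.75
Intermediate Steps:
t = 3 (t = 3*1 = 3)
w = -3/4 (w = -3*1/4 = -3/4 ≈ -0.75000)
L(N) = 3 + N**2 - 3*N/4 (L(N) = (N**2 - 3*N/4) + 3 = 3 + N**2 - 3*N/4)
L(-2)**2*D(-11, 5) = (3 + (-2)**2 - 3/4*(-2))**2*(-11) = (3 + 4 + 3/2)**2*(-11) = (17/2)**2*(-11) = (289/4)*(-11) = -3179/4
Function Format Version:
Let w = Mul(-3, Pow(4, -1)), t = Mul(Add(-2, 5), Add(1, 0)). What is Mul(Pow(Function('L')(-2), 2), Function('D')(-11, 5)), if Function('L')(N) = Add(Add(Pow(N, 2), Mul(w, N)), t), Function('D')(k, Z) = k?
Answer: Rational(-3179, 4) ≈ -794.75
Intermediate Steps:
t = 3 (t = Mul(3, 1) = 3)
w = Rational(-3, 4) (w = Mul(-3, Rational(1, 4)) = Rational(-3, 4) ≈ -0.75000)
Function('L')(N) = Add(3, Pow(N, 2), Mul(Rational(-3, 4), N)) (Function('L')(N) = Add(Add(Pow(N, 2), Mul(Rational(-3, 4), N)), 3) = Add(3, Pow(N, 2), Mul(Rational(-3, 4), N)))
Mul(Pow(Function('L')(-2), 2), Function('D')(-11, 5)) = Mul(Pow(Add(3, Pow(-2, 2), Mul(Rational(-3, 4), -2)), 2), -11) = Mul(Pow(Add(3, 4, Rational(3, 2)), 2), -11) = Mul(Pow(Rational(17, 2), 2), -11) = Mul(Rational(289, 4), -11) = Rational(-3179, 4)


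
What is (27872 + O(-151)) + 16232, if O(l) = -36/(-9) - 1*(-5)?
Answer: 44113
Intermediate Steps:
O(l) = 9 (O(l) = -36*(-1/9) + 5 = 4 + 5 = 9)
(27872 + O(-151)) + 16232 = (27872 + 9) + 16232 = 27881 + 16232 = 44113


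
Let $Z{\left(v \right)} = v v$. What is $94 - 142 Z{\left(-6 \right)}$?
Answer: $-5018$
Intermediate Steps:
$Z{\left(v \right)} = v^{2}$
$94 - 142 Z{\left(-6 \right)} = 94 - 142 \left(-6\right)^{2} = 94 - 5112 = -5018$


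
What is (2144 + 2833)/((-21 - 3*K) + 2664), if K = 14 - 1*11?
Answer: 1659/878 ≈ 1.8895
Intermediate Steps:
K = 3 (K = 14 - 11 = 3)
(2144 + 2833)/((-21 - 3*K) + 2664) = (2144 + 2833)/((-21 - 3*3) + 2664) = 4977/((-21 - 9) + 2664) = 4977/(-30 + 2664) = 4977/2634 = 4977*(1/2634) = 1659/878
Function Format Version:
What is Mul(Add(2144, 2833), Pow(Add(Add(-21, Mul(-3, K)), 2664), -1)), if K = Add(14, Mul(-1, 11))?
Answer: Rational(1659, 878) ≈ 1.8895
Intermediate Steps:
K = 3 (K = Add(14, -11) = 3)
Mul(Add(2144, 2833), Pow(Add(Add(-21, Mul(-3, K)), 2664), -1)) = Mul(Add(2144, 2833), Pow(Add(Add(-21, Mul(-3, 3)), 2664), -1)) = Mul(4977, Pow(Add(Add(-21, -9), 2664), -1)) = Mul(4977, Pow(Add(-30, 2664), -1)) = Mul(4977, Pow(2634, -1)) = Mul(4977, Rational(1, 2634)) = Rational(1659, 878)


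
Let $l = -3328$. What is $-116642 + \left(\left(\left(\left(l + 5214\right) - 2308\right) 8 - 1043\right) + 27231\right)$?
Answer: $-93830$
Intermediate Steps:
$-116642 + \left(\left(\left(\left(l + 5214\right) - 2308\right) 8 - 1043\right) + 27231\right) = -116642 + \left(\left(\left(\left(-3328 + 5214\right) - 2308\right) 8 - 1043\right) + 27231\right) = -116642 + \left(\left(\left(1886 - 2308\right) 8 - 1043\right) + 27231\right) = -116642 + \left(\left(\left(-422\right) 8 - 1043\right) + 27231\right) = -116642 + \left(\left(-3376 - 1043\right) + 27231\right) = -116642 + \left(-4419 + 27231\right) = -116642 + 22812 = -93830$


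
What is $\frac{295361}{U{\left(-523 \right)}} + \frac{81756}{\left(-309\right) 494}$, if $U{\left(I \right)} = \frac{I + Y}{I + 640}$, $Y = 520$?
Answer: $- \frac{293056902465}{25441} \approx -1.1519 \cdot 10^{7}$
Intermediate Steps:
$U{\left(I \right)} = \frac{520 + I}{640 + I}$ ($U{\left(I \right)} = \frac{I + 520}{I + 640} = \frac{520 + I}{640 + I}$)
$\frac{295361}{U{\left(-523 \right)}} + \frac{81756}{\left(-309\right) 494} = \frac{295361}{\frac{1}{640 - 523} \left(520 - 523\right)} + \frac{81756}{\left(-309\right) 494} = \frac{295361}{\frac{1}{117} \left(-3\right)} + \frac{81756}{-152646} = \frac{295361}{\frac{1}{117} \left(-3\right)} + 81756 \left(- \frac{1}{152646}\right) = \frac{295361}{- \frac{1}{39}} - \frac{13626}{25441} = 295361 \left(-39\right) - \frac{13626}{25441} = -11519079 - \frac{13626}{25441} = - \frac{293056902465}{25441}$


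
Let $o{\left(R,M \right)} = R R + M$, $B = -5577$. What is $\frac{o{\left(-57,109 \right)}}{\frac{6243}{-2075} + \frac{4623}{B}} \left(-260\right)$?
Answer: $\frac{420980077375}{1850414} \approx 2.2751 \cdot 10^{5}$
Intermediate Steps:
$o{\left(R,M \right)} = M + R^{2}$ ($o{\left(R,M \right)} = R^{2} + M = M + R^{2}$)
$\frac{o{\left(-57,109 \right)}}{\frac{6243}{-2075} + \frac{4623}{B}} \left(-260\right) = \frac{109 + \left(-57\right)^{2}}{\frac{6243}{-2075} + \frac{4623}{-5577}} \left(-260\right) = \frac{109 + 3249}{6243 \left(- \frac{1}{2075}\right) + 4623 \left(- \frac{1}{5577}\right)} \left(-260\right) = \frac{3358}{- \frac{6243}{2075} - \frac{1541}{1859}} \left(-260\right) = \frac{3358}{- \frac{14803312}{3857425}} \left(-260\right) = 3358 \left(- \frac{3857425}{14803312}\right) \left(-260\right) = \left(- \frac{6476616575}{7401656}\right) \left(-260\right) = \frac{420980077375}{1850414}$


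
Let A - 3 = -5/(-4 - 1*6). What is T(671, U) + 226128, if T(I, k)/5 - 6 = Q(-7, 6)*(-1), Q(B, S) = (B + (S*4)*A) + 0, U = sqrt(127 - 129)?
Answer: 225773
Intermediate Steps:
A = 7/2 (A = 3 - 5/(-4 - 1*6) = 3 - 5/(-4 - 6) = 3 - 5/(-10) = 3 - 5*(-1/10) = 3 + 1/2 = 7/2 ≈ 3.5000)
U = I*sqrt(2) (U = sqrt(-2) = I*sqrt(2) ≈ 1.4142*I)
Q(B, S) = B + 14*S (Q(B, S) = (B + (S*4)*(7/2)) + 0 = (B + (4*S)*(7/2)) + 0 = (B + 14*S) + 0 = B + 14*S)
T(I, k) = -355 (T(I, k) = 30 + 5*((-7 + 14*6)*(-1)) = 30 + 5*((-7 + 84)*(-1)) = 30 + 5*(77*(-1)) = 30 + 5*(-77) = 30 - 385 = -355)
T(671, U) + 226128 = -355 + 226128 = 225773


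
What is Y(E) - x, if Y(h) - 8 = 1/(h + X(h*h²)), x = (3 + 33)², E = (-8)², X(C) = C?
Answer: -337723903/262208 ≈ -1288.0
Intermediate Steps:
E = 64
x = 1296 (x = 36² = 1296)
Y(h) = 8 + 1/(h + h³) (Y(h) = 8 + 1/(h + h*h²) = 8 + 1/(h + h³))
Y(E) - x = (1 + 8*64 + 8*64³)/(64 + 64³) - 1*1296 = (1 + 512 + 8*262144)/(64 + 262144) - 1296 = (1 + 512 + 2097152)/262208 - 1296 = (1/262208)*2097665 - 1296 = 2097665/262208 - 1296 = -337723903/262208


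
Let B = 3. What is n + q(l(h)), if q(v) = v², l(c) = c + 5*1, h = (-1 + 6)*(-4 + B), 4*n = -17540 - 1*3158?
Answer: -10349/2 ≈ -5174.5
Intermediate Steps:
n = -10349/2 (n = (-17540 - 1*3158)/4 = (-17540 - 3158)/4 = (¼)*(-20698) = -10349/2 ≈ -5174.5)
h = -5 (h = (-1 + 6)*(-4 + 3) = 5*(-1) = -5)
l(c) = 5 + c (l(c) = c + 5 = 5 + c)
n + q(l(h)) = -10349/2 + (5 - 5)² = -10349/2 + 0² = -10349/2 + 0 = -10349/2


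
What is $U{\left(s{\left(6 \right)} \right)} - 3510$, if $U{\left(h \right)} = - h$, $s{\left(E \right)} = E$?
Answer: $-3516$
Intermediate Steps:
$U{\left(s{\left(6 \right)} \right)} - 3510 = \left(-1\right) 6 - 3510 = -6 - 3510 = -3516$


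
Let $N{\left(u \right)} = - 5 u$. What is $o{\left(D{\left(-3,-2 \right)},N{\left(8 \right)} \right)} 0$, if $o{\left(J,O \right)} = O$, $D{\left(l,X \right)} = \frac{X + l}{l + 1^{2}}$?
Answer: $0$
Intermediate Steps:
$D{\left(l,X \right)} = \frac{X + l}{1 + l}$ ($D{\left(l,X \right)} = \frac{X + l}{l + 1} = \frac{X + l}{1 + l}$)
$o{\left(D{\left(-3,-2 \right)},N{\left(8 \right)} \right)} 0 = \left(-5\right) 8 \cdot 0 = \left(-40\right) 0 = 0$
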